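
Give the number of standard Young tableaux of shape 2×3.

5

By the hook-length formula (or a Dyck-path bijection), SYT of shape 2×3 number C_3.
C_3 = C(6,3)/4 = 20/4 = 5.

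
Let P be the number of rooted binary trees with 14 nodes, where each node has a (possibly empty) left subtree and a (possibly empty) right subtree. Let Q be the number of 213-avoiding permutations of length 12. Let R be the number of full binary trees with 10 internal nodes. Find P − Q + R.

2483224

There are C_n binary search tree shapes on n keys; with n = 14 that is C_14. So P = C_14 = 2674440.
For any fixed pattern of length 3, the pattern-avoiding permutations of [12] number C_12. So Q = C_12 = 208012.
Full binary trees with n internal nodes are counted by C_n; here n = 10. So R = C_10 = 16796.
P − Q + R = 2674440 − 208012 + 16796 = 2483224.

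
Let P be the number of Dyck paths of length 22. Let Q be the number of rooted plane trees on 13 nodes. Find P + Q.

A Dyck path with 11 up-steps and 11 down-steps has semilength 11, so there are C_11 of them. So P = C_11 = 58786.
Rooted ordered (plane) trees on m nodes have m−1 edges and are counted by C_{m−1}; m = 13 gives C_12. So Q = C_12 = 208012.
P + Q = 58786 + 208012 = 266798.

266798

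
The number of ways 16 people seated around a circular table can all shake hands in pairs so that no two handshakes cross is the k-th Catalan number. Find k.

8

Non-crossing handshake pairings of 2n people are counted by C_n; 16 people gives n = 8.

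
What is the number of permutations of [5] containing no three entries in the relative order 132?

For any fixed pattern of length 3, the pattern-avoiding permutations of [5] number C_5.
C_5 = C(10,5)/6 = 252/6 = 42.

42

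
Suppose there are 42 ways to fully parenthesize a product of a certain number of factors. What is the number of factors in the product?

Parenthesizations of m factors are counted by C_{m−1}. The Catalan number equal to 42 is C_5.
So the index is 5, and the number of factors is 5 + 1 = 6.

6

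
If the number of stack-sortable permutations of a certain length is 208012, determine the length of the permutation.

12

Stack-sortable permutations of [n] are counted by C_n; 208012 = C_12.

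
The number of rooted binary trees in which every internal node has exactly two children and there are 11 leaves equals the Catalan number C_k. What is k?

10

A full binary tree with L leaves has L−1 internal nodes and is counted by C_{L−1}; L = 11 gives C_10.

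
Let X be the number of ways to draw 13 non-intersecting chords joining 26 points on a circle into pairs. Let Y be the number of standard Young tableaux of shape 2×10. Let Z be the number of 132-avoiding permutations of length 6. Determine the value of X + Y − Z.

759564

Pairing 26 circle points by 13 non-crossing chords gives C_13 matchings. So X = C_13 = 742900.
By the hook-length formula (or a Dyck-path bijection), SYT of shape 2×10 number C_10. So Y = C_10 = 16796.
Permutations of [n] avoiding any single length-3 pattern are counted by C_n; here n = 6. So Z = C_6 = 132.
X + Y − Z = 742900 + 16796 − 132 = 759564.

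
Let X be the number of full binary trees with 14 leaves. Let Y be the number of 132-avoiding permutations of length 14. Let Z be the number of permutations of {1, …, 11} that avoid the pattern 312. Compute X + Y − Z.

A full binary tree with L leaves has L−1 internal nodes and is counted by C_{L−1}; L = 14 gives C_13. So X = C_13 = 742900.
Permutations of [n] avoiding any single length-3 pattern are counted by C_n; here n = 14. So Y = C_14 = 2674440.
Permutations of [n] avoiding any single length-3 pattern are counted by C_n; here n = 11. So Z = C_11 = 58786.
X + Y − Z = 742900 + 2674440 − 58786 = 3358554.

3358554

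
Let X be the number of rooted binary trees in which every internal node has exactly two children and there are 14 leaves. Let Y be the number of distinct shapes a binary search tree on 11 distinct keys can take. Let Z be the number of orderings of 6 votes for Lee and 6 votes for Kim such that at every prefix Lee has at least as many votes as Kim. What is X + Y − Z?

801554

A full binary tree with L leaves has L−1 internal nodes and is counted by C_{L−1}; L = 14 gives C_13. So X = C_13 = 742900.
Rooted binary trees with 11 nodes (each child slot possibly empty) number C_11. So Y = C_11 = 58786.
Reading a vote for the leader as '(' and for the other as ')' turns such a sequence into a balanced string of 6 pairs, so the count is C_6. So Z = C_6 = 132.
X + Y − Z = 742900 + 58786 − 132 = 801554.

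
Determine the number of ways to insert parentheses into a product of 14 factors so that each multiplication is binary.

742900

Ways to associate a product of 14 factors correspond to binary trees on 14 leaves, so the count is C_13.
C_13 = C(26,13)/14 = 10400600/14 = 742900.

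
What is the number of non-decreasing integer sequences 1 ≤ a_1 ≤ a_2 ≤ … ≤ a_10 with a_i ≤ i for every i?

Such sub-staircase sequences of length n are counted by C_n; here n = 10.
C_10 = C(20,10)/11 = 184756/11 = 16796.

16796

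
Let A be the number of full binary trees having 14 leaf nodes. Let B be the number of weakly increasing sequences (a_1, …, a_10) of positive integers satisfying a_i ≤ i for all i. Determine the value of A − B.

Full binary trees with 14 leaves have 14−1 = 13 internal nodes, so there are C_13 of them. So A = C_13 = 742900.
Such sub-staircase sequences of length n are counted by C_n; here n = 10. So B = C_10 = 16796.
A − B = 742900 − 16796 = 726104.

726104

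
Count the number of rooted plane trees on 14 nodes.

Rooted ordered (plane) trees on m nodes have m−1 edges and are counted by C_{m−1}; m = 14 gives C_13.
C_13 = C_12 · 2(2·12+1)/(12+2) = 208012 · 50/14 = 742900.

742900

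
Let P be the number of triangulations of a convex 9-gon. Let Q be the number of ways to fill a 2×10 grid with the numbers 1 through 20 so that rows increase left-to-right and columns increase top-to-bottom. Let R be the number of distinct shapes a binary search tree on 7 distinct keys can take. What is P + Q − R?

The number of triangulations of a 9-gon is the Catalan number C_7 (index = sides − 2). So P = C_7 = 429.
By the hook-length formula (or a Dyck-path bijection), SYT of shape 2×10 number C_10. So Q = C_10 = 16796.
Rooted binary trees with 7 nodes (each child slot possibly empty) number C_7. So R = C_7 = 429.
P + Q − R = 429 + 16796 − 429 = 16796.

16796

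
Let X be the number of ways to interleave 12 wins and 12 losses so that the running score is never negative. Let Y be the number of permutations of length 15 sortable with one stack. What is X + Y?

Ballot sequences with n votes each where one side never trails are Dyck words, counted by C_n; here n = 12. So X = C_12 = 208012.
By Knuth's characterisation, the stack-sortable permutations of length 15 are the 231-avoiders, numbering C_15. So Y = C_15 = 9694845.
X + Y = 208012 + 9694845 = 9902857.

9902857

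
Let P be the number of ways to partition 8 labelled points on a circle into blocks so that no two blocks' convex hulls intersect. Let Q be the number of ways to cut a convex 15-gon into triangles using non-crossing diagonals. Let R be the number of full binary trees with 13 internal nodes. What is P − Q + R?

1430

The non-crossing partitions of [8] form a lattice of size C_8. So P = C_8 = 1430.
A convex 15-gon is triangulated into 13 triangles, and the number of such triangulations is the Catalan number C_{15−2} = C_13. So Q = C_13 = 742900.
Full binary trees with n internal nodes are counted by C_n; here n = 13. So R = C_13 = 742900.
P − Q + R = 1430 − 742900 + 742900 = 1430.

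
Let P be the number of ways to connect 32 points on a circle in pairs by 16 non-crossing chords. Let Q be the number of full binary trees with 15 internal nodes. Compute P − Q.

Pairing 32 circle points by 16 non-crossing chords gives C_16 matchings. So P = C_16 = 35357670.
The number of full binary trees on 15 internal nodes is the Catalan number C_15. So Q = C_15 = 9694845.
P − Q = 35357670 − 9694845 = 25662825.

25662825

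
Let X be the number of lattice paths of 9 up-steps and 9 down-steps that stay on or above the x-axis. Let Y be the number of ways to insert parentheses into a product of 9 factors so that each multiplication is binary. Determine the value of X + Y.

6292

A Dyck path with 9 up-steps and 9 down-steps has semilength 9, so there are C_9 of them. So X = C_9 = 4862.
Bracketing 9 factors into binary products is counted by C_{9−1} = C_8. So Y = C_8 = 1430.
X + Y = 4862 + 1430 = 6292.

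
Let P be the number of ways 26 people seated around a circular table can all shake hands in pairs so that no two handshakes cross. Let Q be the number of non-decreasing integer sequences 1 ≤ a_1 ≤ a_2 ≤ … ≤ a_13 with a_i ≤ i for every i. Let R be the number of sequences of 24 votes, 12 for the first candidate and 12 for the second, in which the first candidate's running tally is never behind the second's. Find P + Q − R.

1277788

Non-crossing handshake pairings of 2n people are counted by C_n; 26 people gives n = 13. So P = C_13 = 742900.
Weakly increasing sequences with a_i ≤ i biject with Dyck paths of semilength 13, so there are C_13. So Q = C_13 = 742900.
Ballot sequences with n votes each where one side never trails are Dyck words, counted by C_n; here n = 12. So R = C_12 = 208012.
P + Q − R = 742900 + 742900 − 208012 = 1277788.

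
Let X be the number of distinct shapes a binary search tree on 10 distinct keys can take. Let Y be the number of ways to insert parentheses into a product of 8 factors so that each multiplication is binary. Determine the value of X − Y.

There are C_n binary search tree shapes on n keys; with n = 10 that is C_10. So X = C_10 = 16796.
Ways to associate a product of 8 factors correspond to binary trees on 8 leaves, so the count is C_7. So Y = C_7 = 429.
X − Y = 16796 − 429 = 16367.

16367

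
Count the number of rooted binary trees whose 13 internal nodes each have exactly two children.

Full binary trees with n internal nodes are counted by C_n; here n = 13.
C_13 = C_12 · 2(2·12+1)/(12+2) = 208012 · 50/14 = 742900.

742900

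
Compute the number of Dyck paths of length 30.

A Dyck path with 15 up-steps and 15 down-steps has semilength 15, so there are C_15 of them.
C_15 = 9694845.

9694845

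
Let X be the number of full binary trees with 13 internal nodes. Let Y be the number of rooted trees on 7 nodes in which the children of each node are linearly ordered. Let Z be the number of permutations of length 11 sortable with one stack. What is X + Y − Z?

684246

Full binary trees with n internal nodes are counted by C_n; here n = 13. So X = C_13 = 742900.
A rooted plane tree on 7 nodes has 6 edges, and such trees are counted by C_6. So Y = C_6 = 132.
Stack-sortable permutations are exactly the 231-avoiding ones, counted by C_n; here n = 11. So Z = C_11 = 58786.
X + Y − Z = 742900 + 132 − 58786 = 684246.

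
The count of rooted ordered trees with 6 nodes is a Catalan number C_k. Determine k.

5

A rooted plane tree on 6 nodes has 5 edges, and such trees are counted by C_5.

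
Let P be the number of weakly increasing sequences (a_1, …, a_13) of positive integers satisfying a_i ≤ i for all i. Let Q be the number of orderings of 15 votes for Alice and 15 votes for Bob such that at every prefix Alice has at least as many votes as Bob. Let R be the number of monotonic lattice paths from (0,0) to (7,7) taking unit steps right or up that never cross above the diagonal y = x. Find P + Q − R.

10437316

Weakly increasing sequences with a_i ≤ i biject with Dyck paths of semilength 13, so there are C_13. So P = C_13 = 742900.
Reading a vote for the leader as '(' and for the other as ')' turns such a sequence into a balanced string of 15 pairs, so the count is C_15. So Q = C_15 = 9694845.
Monotone paths in an n×n grid that stay weakly below the diagonal are counted by C_n; here n = 7. So R = C_7 = 429.
P + Q − R = 742900 + 9694845 − 429 = 10437316.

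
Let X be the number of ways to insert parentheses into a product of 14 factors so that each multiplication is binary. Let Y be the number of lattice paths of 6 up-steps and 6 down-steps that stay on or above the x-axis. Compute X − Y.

742768

Parenthesizations of m factors correspond to full binary trees with m leaves, counted by C_{m−1}; m = 14 gives C_13. So X = C_13 = 742900.
Dyck paths of semilength n (length 2n) are counted by C_n; here n = 6. So Y = C_6 = 132.
X − Y = 742900 − 132 = 742768.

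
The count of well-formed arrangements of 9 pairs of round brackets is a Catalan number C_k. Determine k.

A balanced arrangement of 9 bracket pairs is a Dyck word of semilength 9, so the count is C_9.

9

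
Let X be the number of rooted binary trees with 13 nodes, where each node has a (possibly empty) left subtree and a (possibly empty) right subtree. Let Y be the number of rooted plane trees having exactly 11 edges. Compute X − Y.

684114

Binary trees (left/right distinguished) on n nodes are counted by C_n; here n = 13. So X = C_13 = 742900.
A rooted plane tree with 11 edges has 12 nodes, and the count is C_11. So Y = C_11 = 58786.
X − Y = 742900 − 58786 = 684114.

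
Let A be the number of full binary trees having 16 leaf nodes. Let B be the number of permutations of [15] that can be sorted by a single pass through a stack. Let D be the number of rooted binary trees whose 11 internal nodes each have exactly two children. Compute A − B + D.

58786

Full binary trees with 16 leaves have 16−1 = 15 internal nodes, so there are C_15 of them. So A = C_15 = 9694845.
Stack-sortable permutations are exactly the 231-avoiding ones, counted by C_n; here n = 15. So B = C_15 = 9694845.
The number of full binary trees on 11 internal nodes is the Catalan number C_11. So D = C_11 = 58786.
A − B + D = 9694845 − 9694845 + 58786 = 58786.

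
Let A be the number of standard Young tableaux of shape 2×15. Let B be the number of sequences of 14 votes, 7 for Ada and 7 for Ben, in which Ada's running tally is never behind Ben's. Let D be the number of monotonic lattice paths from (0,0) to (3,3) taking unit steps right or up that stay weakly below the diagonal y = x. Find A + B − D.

Standard Young tableaux of shape 2×n are counted by C_n; here n = 15. So A = C_15 = 9694845.
Reading a vote for the leader as '(' and for the other as ')' turns such a sequence into a balanced string of 7 pairs, so the count is C_7. So B = C_7 = 429.
Sub-diagonal monotone paths from (0,0) to (3,3) biject with Dyck paths of semilength 3, giving C_3. So D = C_3 = 5.
A + B − D = 9694845 + 429 − 5 = 9695269.

9695269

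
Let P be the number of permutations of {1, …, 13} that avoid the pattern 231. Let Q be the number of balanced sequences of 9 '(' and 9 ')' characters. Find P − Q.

738038

Permutations of [n] avoiding any single length-3 pattern are counted by C_n; here n = 13. So P = C_13 = 742900.
With 9 pairs the number of balanced bracket strings is the Catalan number C_9. So Q = C_9 = 4862.
P − Q = 742900 − 4862 = 738038.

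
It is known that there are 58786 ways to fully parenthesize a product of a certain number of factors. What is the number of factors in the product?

12

Parenthesizations of m factors are counted by C_{m−1}, and C_11 = 58786.
So the index is 11, and the number of factors is 11 + 1 = 12.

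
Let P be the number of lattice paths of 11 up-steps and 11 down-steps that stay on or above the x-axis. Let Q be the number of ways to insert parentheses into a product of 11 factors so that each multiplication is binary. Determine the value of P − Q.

41990

A Dyck path with 11 up-steps and 11 down-steps has semilength 11, so there are C_11 of them. So P = C_11 = 58786.
Bracketing 11 factors into binary products is counted by C_{11−1} = C_10. So Q = C_10 = 16796.
P − Q = 58786 − 16796 = 41990.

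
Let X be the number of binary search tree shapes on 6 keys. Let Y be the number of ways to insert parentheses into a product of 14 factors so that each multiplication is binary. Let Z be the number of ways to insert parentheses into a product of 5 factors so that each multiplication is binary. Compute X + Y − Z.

Rooted binary trees with 6 nodes (each child slot possibly empty) number C_6. So X = C_6 = 132.
Ways to associate a product of 14 factors correspond to binary trees on 14 leaves, so the count is C_13. So Y = C_13 = 742900.
Ways to associate a product of 5 factors correspond to binary trees on 5 leaves, so the count is C_4. So Z = C_4 = 14.
X + Y − Z = 132 + 742900 − 14 = 743018.

743018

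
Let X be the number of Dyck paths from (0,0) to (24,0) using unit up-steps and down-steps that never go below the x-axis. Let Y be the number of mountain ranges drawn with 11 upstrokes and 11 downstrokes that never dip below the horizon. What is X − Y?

149226

Dyck paths of semilength n (length 2n) are counted by C_n; here n = 12. So X = C_12 = 208012.
Paths of 11 up- and 11 down-steps that never dip below the axis are Dyck paths; their count is C_11. So Y = C_11 = 58786.
X − Y = 208012 − 58786 = 149226.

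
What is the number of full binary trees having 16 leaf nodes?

A full binary tree with L leaves has L−1 internal nodes and is counted by C_{L−1}; L = 16 gives C_15.
C_15 = C(30,15)/16 = 155117520/16 = 9694845.

9694845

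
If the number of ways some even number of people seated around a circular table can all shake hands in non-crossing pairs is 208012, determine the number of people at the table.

Non-crossing handshake pairings of 2n people are counted by C_n. Since C_12 = 208012, the index is 12.
So n = 12, and there are 2n = 24 people.

24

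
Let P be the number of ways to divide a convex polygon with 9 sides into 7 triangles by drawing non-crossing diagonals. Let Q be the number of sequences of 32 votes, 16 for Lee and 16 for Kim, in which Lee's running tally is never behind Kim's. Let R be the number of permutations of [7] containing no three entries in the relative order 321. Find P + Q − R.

Triangulations of a convex m-gon are counted by C_{m−2}; with m = 9 this is C_7. So P = C_7 = 429.
Reading a vote for the leader as '(' and for the other as ')' turns such a sequence into a balanced string of 16 pairs, so the count is C_16. So Q = C_16 = 35357670.
For any fixed pattern of length 3, the pattern-avoiding permutations of [7] number C_7. So R = C_7 = 429.
P + Q − R = 429 + 35357670 − 429 = 35357670.

35357670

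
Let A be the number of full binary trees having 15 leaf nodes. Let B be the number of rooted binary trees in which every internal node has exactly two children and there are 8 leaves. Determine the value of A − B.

2674011

Full binary trees with 15 leaves have 15−1 = 14 internal nodes, so there are C_14 of them. So A = C_14 = 2674440.
Full binary trees with 8 leaves have 8−1 = 7 internal nodes, so there are C_7 of them. So B = C_7 = 429.
A − B = 2674440 − 429 = 2674011.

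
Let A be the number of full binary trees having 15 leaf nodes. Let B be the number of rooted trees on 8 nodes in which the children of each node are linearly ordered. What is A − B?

Full binary trees with 15 leaves have 15−1 = 14 internal nodes, so there are C_14 of them. So A = C_14 = 2674440.
Rooted ordered (plane) trees on m nodes have m−1 edges and are counted by C_{m−1}; m = 8 gives C_7. So B = C_7 = 429.
A − B = 2674440 − 429 = 2674011.

2674011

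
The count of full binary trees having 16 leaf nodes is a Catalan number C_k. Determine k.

Full binary trees with 16 leaves have 16−1 = 15 internal nodes, so there are C_15 of them.

15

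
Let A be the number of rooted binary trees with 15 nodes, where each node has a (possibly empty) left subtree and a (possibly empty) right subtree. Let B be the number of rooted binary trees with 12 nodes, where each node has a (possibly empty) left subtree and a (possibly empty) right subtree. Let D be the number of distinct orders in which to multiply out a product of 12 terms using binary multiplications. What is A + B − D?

9844071

Rooted binary trees with 15 nodes (each child slot possibly empty) number C_15. So A = C_15 = 9694845.
Rooted binary trees with 12 nodes (each child slot possibly empty) number C_12. So B = C_12 = 208012.
Bracketing 12 factors into binary products is counted by C_{12−1} = C_11. So D = C_11 = 58786.
A + B − D = 9694845 + 208012 − 58786 = 9844071.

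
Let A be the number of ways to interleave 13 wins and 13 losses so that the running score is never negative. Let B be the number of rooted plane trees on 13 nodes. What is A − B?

Reading a vote for the leader as '(' and for the other as ')' turns such a sequence into a balanced string of 13 pairs, so the count is C_13. So A = C_13 = 742900.
A rooted plane tree on 13 nodes has 12 edges, and such trees are counted by C_12. So B = C_12 = 208012.
A − B = 742900 − 208012 = 534888.

534888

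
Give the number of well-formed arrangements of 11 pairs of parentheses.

Balanced strings of n pairs of brackets are counted by C_n; here n = 11.
C_11 = 58786.

58786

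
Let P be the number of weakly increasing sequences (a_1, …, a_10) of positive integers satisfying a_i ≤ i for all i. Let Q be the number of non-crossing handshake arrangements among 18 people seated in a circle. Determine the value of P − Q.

11934

Weakly increasing sequences with a_i ≤ i biject with Dyck paths of semilength 10, so there are C_10. So P = C_10 = 16796.
With 18 = 2·9 people, non-crossing handshake pairings are non-crossing perfect matchings on a circle, counted by C_9. So Q = C_9 = 4862.
P − Q = 16796 − 4862 = 11934.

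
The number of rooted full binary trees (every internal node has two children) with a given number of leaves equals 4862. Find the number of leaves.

10

Full binary trees with L leaves are counted by C_{L−1}, and C_9 = 4862.
So the index is 9, and the number of leaves is 9 + 1 = 10.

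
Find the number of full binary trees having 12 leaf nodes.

Full binary trees with 12 leaves have 12−1 = 11 internal nodes, so there are C_11 of them.
C_11 = C(22,11)/12 = 705432/12 = 58786.

58786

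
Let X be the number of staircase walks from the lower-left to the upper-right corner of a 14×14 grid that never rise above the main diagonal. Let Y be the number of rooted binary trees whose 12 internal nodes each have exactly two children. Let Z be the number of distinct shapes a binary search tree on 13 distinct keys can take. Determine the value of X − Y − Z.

Monotone paths in an n×n grid that stay weakly below the diagonal are counted by C_n; here n = 14. So X = C_14 = 2674440.
The number of full binary trees on 12 internal nodes is the Catalan number C_12. So Y = C_12 = 208012.
Binary trees (left/right distinguished) on n nodes are counted by C_n; here n = 13. So Z = C_13 = 742900.
X − Y − Z = 2674440 − 208012 − 742900 = 1723528.

1723528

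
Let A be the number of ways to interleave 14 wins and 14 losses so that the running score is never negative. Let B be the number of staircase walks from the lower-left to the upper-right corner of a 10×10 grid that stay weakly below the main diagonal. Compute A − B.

Reading a vote for the leader as '(' and for the other as ')' turns such a sequence into a balanced string of 14 pairs, so the count is C_14. So A = C_14 = 2674440.
Sub-diagonal monotone paths from (0,0) to (10,10) biject with Dyck paths of semilength 10, giving C_10. So B = C_10 = 16796.
A − B = 2674440 − 16796 = 2657644.

2657644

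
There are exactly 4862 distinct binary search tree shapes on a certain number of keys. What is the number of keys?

Binary search tree shapes on n keys are counted by C_n, and C_9 = 4862.

9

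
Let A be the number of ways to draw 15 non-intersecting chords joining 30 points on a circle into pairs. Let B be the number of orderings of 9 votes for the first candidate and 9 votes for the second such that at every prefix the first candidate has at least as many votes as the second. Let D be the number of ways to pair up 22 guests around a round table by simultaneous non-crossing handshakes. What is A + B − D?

9640921

Pairing 30 circle points by 15 non-crossing chords gives C_15 matchings. So A = C_15 = 9694845.
Reading a vote for the leader as '(' and for the other as ')' turns such a sequence into a balanced string of 9 pairs, so the count is C_9. So B = C_9 = 4862.
Non-crossing handshake pairings of 2n people are counted by C_n; 22 people gives n = 11. So D = C_11 = 58786.
A + B − D = 9694845 + 4862 − 58786 = 9640921.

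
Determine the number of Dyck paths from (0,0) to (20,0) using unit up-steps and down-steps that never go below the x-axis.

Dyck paths of semilength n (length 2n) are counted by C_n; here n = 10.
C_10 = 16796.

16796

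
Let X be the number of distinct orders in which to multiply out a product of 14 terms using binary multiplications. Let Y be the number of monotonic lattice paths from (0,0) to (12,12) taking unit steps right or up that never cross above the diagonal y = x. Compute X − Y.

534888

Parenthesizations of m factors correspond to full binary trees with m leaves, counted by C_{m−1}; m = 14 gives C_13. So X = C_13 = 742900.
Monotone paths in an n×n grid that stay weakly below the diagonal are counted by C_n; here n = 12. So Y = C_12 = 208012.
X − Y = 742900 − 208012 = 534888.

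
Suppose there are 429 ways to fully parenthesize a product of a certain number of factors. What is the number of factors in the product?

Parenthesizations of m factors are counted by C_{m−1}. The Catalan number equal to 429 is C_7.
So the index is 7, and the number of factors is 7 + 1 = 8.

8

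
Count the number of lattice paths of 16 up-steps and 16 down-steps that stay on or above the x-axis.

35357670

Dyck paths of semilength n (length 2n) are counted by C_n; here n = 16.
C_16 = C_15 · 2(2·15+1)/(15+2) = 9694845 · 62/17 = 35357670.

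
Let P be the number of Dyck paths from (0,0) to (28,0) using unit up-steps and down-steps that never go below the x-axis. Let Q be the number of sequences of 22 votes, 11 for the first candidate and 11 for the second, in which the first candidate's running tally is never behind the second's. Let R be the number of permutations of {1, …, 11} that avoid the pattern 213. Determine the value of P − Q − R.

2556868

Dyck paths of semilength n (length 2n) are counted by C_n; here n = 14. So P = C_14 = 2674440.
Ballot sequences with n votes each where one side never trails are Dyck words, counted by C_n; here n = 11. So Q = C_11 = 58786.
Permutations of [n] avoiding any single length-3 pattern are counted by C_n; here n = 11. So R = C_11 = 58786.
P − Q − R = 2674440 − 58786 − 58786 = 2556868.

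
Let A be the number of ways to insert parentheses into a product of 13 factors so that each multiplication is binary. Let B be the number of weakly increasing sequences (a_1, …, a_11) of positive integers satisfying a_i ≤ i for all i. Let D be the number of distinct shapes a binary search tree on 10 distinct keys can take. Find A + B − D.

Parenthesizations of m factors correspond to full binary trees with m leaves, counted by C_{m−1}; m = 13 gives C_12. So A = C_12 = 208012.
Weakly increasing sequences with a_i ≤ i biject with Dyck paths of semilength 11, so there are C_11. So B = C_11 = 58786.
There are C_n binary search tree shapes on n keys; with n = 10 that is C_10. So D = C_10 = 16796.
A + B − D = 208012 + 58786 − 16796 = 250002.

250002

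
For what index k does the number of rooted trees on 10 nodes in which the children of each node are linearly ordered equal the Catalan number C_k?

A rooted plane tree on 10 nodes has 9 edges, and such trees are counted by C_9.

9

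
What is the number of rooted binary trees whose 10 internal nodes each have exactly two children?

16796

The number of full binary trees on 10 internal nodes is the Catalan number C_10.
C_10 = C(20,10)/11 = 184756/11 = 16796.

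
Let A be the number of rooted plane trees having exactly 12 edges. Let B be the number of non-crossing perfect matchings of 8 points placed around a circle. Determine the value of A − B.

Rooted ordered trees with n edges are counted by C_n; here n = 12. So A = C_12 = 208012.
Pairing 8 circle points by 4 non-crossing chords gives C_4 matchings. So B = C_4 = 14.
A − B = 208012 − 14 = 207998.

207998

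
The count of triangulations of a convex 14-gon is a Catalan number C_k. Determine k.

A convex 14-gon is triangulated into 12 triangles, and the number of such triangulations is the Catalan number C_{14−2} = C_12.

12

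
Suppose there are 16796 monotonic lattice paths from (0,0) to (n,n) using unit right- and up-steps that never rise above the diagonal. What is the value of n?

10

Such diagonal-avoiding paths in an n×n grid are counted by C_n; 16796 = C_10.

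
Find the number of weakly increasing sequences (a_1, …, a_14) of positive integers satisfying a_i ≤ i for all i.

Such sub-staircase sequences of length n are counted by C_n; here n = 14.
C_14 = C_13 · 2(2·13+1)/(13+2) = 742900 · 54/15 = 2674440.

2674440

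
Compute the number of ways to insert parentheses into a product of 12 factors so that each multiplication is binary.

58786

Parenthesizations of m factors correspond to full binary trees with m leaves, counted by C_{m−1}; m = 12 gives C_11.
C_11 = C(22,11)/12 = 705432/12 = 58786.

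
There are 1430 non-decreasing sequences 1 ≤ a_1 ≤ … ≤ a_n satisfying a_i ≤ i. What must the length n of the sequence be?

8

Such sub-staircase sequences of length n are counted by C_n; 1430 = C_8.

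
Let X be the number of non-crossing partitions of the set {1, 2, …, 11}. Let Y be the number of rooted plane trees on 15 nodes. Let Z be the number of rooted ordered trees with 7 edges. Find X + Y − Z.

2732797

Non-crossing partitions of an n-element set are counted by C_n; here n = 11. So X = C_11 = 58786.
Rooted ordered (plane) trees on m nodes have m−1 edges and are counted by C_{m−1}; m = 15 gives C_14. So Y = C_14 = 2674440.
A rooted plane tree with 7 edges has 8 nodes, and the count is C_7. So Z = C_7 = 429.
X + Y − Z = 58786 + 2674440 − 429 = 2732797.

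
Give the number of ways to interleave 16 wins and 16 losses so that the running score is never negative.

35357670

Ballot sequences with n votes each where one side never trails are Dyck words, counted by C_n; here n = 16.
C_16 = C_15 · 2(2·15+1)/(15+2) = 9694845 · 62/17 = 35357670.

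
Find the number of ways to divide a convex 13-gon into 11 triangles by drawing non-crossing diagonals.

58786

The number of triangulations of a 13-gon is the Catalan number C_11 (index = sides − 2).
C_11 = 58786.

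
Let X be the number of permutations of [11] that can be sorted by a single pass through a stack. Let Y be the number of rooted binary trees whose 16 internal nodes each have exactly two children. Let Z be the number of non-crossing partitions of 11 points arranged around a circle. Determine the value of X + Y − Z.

35357670

By Knuth's characterisation, the stack-sortable permutations of length 11 are the 231-avoiders, numbering C_11. So X = C_11 = 58786.
Full binary trees with n internal nodes are counted by C_n; here n = 16. So Y = C_16 = 35357670.
Non-crossing partitions of an n-element set are counted by C_n; here n = 11. So Z = C_11 = 58786.
X + Y − Z = 58786 + 35357670 − 58786 = 35357670.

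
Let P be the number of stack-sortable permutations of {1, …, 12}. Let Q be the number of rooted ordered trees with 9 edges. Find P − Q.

203150

Stack-sortable permutations are exactly the 231-avoiding ones, counted by C_n; here n = 12. So P = C_12 = 208012.
Rooted ordered trees with n edges are counted by C_n; here n = 9. So Q = C_9 = 4862.
P − Q = 208012 − 4862 = 203150.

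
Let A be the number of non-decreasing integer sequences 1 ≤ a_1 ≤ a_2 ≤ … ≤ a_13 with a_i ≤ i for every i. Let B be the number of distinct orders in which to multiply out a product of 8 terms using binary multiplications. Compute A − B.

Weakly increasing sequences with a_i ≤ i biject with Dyck paths of semilength 13, so there are C_13. So A = C_13 = 742900.
Ways to associate a product of 8 factors correspond to binary trees on 8 leaves, so the count is C_7. So B = C_7 = 429.
A − B = 742900 − 429 = 742471.

742471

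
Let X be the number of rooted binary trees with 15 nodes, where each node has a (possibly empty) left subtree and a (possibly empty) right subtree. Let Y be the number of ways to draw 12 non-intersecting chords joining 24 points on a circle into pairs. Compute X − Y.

9486833

There are C_n binary search tree shapes on n keys; with n = 15 that is C_15. So X = C_15 = 9694845.
Non-crossing perfect matchings of 2n points on a circle are counted by C_n; with 24 points, n = 12. So Y = C_12 = 208012.
X − Y = 9694845 − 208012 = 9486833.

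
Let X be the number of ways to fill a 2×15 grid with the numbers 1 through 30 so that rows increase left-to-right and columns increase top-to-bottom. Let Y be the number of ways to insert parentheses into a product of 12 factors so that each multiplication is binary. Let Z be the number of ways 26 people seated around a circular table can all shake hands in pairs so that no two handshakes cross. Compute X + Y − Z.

9010731

Standard Young tableaux of shape 2×n are counted by C_n; here n = 15. So X = C_15 = 9694845.
Parenthesizations of m factors correspond to full binary trees with m leaves, counted by C_{m−1}; m = 12 gives C_11. So Y = C_11 = 58786.
With 26 = 2·13 people, non-crossing handshake pairings are non-crossing perfect matchings on a circle, counted by C_13. So Z = C_13 = 742900.
X + Y − Z = 9694845 + 58786 − 742900 = 9010731.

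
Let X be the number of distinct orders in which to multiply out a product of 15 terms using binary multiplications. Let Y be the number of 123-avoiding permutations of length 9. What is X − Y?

Ways to associate a product of 15 factors correspond to binary trees on 15 leaves, so the count is C_14. So X = C_14 = 2674440.
For any fixed pattern of length 3, the pattern-avoiding permutations of [9] number C_9. So Y = C_9 = 4862.
X − Y = 2674440 − 4862 = 2669578.

2669578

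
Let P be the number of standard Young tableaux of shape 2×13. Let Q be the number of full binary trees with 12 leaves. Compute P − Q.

684114

By the hook-length formula (or a Dyck-path bijection), SYT of shape 2×13 number C_13. So P = C_13 = 742900.
A full binary tree with L leaves has L−1 internal nodes and is counted by C_{L−1}; L = 12 gives C_11. So Q = C_11 = 58786.
P − Q = 742900 − 58786 = 684114.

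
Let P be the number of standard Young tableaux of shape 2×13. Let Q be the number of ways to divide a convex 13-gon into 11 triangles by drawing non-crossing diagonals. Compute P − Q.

By the hook-length formula (or a Dyck-path bijection), SYT of shape 2×13 number C_13. So P = C_13 = 742900.
A convex 13-gon is triangulated into 11 triangles, and the number of such triangulations is the Catalan number C_{13−2} = C_11. So Q = C_11 = 58786.
P − Q = 742900 − 58786 = 684114.

684114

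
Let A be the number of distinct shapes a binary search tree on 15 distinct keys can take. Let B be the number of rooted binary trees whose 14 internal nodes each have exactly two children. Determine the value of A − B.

Rooted binary trees with 15 nodes (each child slot possibly empty) number C_15. So A = C_15 = 9694845.
The number of full binary trees on 14 internal nodes is the Catalan number C_14. So B = C_14 = 2674440.
A − B = 9694845 − 2674440 = 7020405.

7020405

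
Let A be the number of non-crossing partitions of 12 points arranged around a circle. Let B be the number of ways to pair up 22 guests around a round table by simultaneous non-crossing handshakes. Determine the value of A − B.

The non-crossing partitions of [12] form a lattice of size C_12. So A = C_12 = 208012.
Non-crossing handshake pairings of 2n people are counted by C_n; 22 people gives n = 11. So B = C_11 = 58786.
A − B = 208012 − 58786 = 149226.

149226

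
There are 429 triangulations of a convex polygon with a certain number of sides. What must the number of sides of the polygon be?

9

Triangulations of a convex m-gon are counted by C_{m−2}; 429 = C_7.
So m − 2 = 7, giving m = 9 sides.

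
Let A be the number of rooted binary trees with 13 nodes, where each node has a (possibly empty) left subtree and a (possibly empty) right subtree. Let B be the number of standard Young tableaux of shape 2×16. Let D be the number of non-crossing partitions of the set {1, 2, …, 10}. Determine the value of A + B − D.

Binary trees (left/right distinguished) on n nodes are counted by C_n; here n = 13. So A = C_13 = 742900.
By the hook-length formula (or a Dyck-path bijection), SYT of shape 2×16 number C_16. So B = C_16 = 35357670.
Non-crossing partitions of an n-element set are counted by C_n; here n = 10. So D = C_10 = 16796.
A + B − D = 742900 + 35357670 − 16796 = 36083774.

36083774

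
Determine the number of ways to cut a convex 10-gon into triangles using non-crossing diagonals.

A convex 10-gon is triangulated into 8 triangles, and the number of such triangulations is the Catalan number C_{10−2} = C_8.
C_8 = 1430.

1430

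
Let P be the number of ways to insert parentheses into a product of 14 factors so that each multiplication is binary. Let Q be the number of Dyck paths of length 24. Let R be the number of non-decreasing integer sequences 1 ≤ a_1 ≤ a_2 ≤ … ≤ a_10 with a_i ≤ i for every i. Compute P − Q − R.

518092

Parenthesizations of m factors correspond to full binary trees with m leaves, counted by C_{m−1}; m = 14 gives C_13. So P = C_13 = 742900.
Dyck paths of semilength n (length 2n) are counted by C_n; here n = 12. So Q = C_12 = 208012.
Such sub-staircase sequences of length n are counted by C_n; here n = 10. So R = C_10 = 16796.
P − Q − R = 742900 − 208012 − 16796 = 518092.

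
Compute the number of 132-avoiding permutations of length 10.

For any fixed pattern of length 3, the pattern-avoiding permutations of [10] number C_10.
C_10 = C(20,10)/11 = 184756/11 = 16796.

16796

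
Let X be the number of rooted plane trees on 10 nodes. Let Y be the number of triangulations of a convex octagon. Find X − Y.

Rooted ordered (plane) trees on m nodes have m−1 edges and are counted by C_{m−1}; m = 10 gives C_9. So X = C_9 = 4862.
Triangulations of a convex m-gon are counted by C_{m−2}; with m = 8 this is C_6. So Y = C_6 = 132.
X − Y = 4862 − 132 = 4730.

4730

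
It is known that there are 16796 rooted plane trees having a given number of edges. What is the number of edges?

10

Rooted ordered trees with n edges are counted by C_n; 16796 = C_10.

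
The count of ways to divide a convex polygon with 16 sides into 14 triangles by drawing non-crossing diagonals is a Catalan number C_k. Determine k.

A convex 16-gon is triangulated into 14 triangles, and the number of such triangulations is the Catalan number C_{16−2} = C_14.

14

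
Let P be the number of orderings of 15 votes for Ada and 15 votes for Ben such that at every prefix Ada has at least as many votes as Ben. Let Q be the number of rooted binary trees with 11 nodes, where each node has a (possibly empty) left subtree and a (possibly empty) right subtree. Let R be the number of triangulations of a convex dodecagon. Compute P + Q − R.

Ballot sequences with n votes each where one side never trails are Dyck words, counted by C_n; here n = 15. So P = C_15 = 9694845.
Binary trees (left/right distinguished) on n nodes are counted by C_n; here n = 11. So Q = C_11 = 58786.
Triangulations of a convex m-gon are counted by C_{m−2}; with m = 12 this is C_10. So R = C_10 = 16796.
P + Q − R = 9694845 + 58786 − 16796 = 9736835.

9736835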